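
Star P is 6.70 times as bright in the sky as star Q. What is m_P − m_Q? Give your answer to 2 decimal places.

m_P − m_Q ≈ -2.07

Pogson: Δm = −2.5 log₁₀(ratio) = −2.5 log₁₀(6.70) = −2.5 × 0.8261 = -2.065
Star P is brighter, so it has the smaller magnitude: the difference is negative.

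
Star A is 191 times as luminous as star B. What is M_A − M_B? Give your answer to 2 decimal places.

Pogson: ΔM = −2.5 log₁₀(ratio) = −2.5 log₁₀(191) = −2.5 × 2.2810 = -5.703
Star A is brighter, so it has the smaller magnitude: the difference is negative.

M_A − M_B ≈ -5.70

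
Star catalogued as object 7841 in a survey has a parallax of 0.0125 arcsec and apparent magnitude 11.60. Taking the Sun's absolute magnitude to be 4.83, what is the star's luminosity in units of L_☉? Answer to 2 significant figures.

d = 1/p = 1/0.0125″ = 80.00 pc
M = m − 5 log₁₀ d + 5 = 11.60 − 5·1.9031 + 5 = 7.085
M − M_☉ = 7.085 − 4.83 = 2.255
L/L_☉ = 10^(−0.4 × 2.255) = 0.1254

L/L_☉ ≈ 0.13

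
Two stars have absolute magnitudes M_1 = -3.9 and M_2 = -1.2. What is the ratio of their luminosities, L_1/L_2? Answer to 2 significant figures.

ΔM = M_1 − M_2 = -2.7
L_1/L_2 = 10^(−0.4 ΔM) = 10^1.080 = 12.02

L_1/L_2 ≈ 12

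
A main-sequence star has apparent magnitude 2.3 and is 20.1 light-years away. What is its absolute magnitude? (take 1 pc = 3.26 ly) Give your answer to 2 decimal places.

d = 20.1 ly / 3.26 = 6.166 pc
5 log₁₀(d/10 pc) = 5 log₁₀(6.166) − 5 = -1.050
M = m − 5 log₁₀(d/10) = 2.3 + 1.050 = 3.350

M ≈ 3.35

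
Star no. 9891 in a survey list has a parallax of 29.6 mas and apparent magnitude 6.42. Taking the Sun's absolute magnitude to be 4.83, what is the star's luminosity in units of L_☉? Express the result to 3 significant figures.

d = 1/p = 1000/29.6 mas = 33.78 pc
M = m − 5 log₁₀ d + 5 = 6.42 − 5·1.5287 + 5 = 3.776
M − M_☉ = 3.776 − 4.83 = -1.054
L/L_☉ = 10^(−0.4 × -1.054) = 2.639

L/L_☉ ≈ 2.64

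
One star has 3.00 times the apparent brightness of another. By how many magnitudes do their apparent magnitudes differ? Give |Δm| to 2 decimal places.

|Δm| ≈ 1.19

Pogson: Δm = −2.5 log₁₀(ratio) = −2.5 log₁₀(3.00) = −2.5 × 0.4771 = -1.193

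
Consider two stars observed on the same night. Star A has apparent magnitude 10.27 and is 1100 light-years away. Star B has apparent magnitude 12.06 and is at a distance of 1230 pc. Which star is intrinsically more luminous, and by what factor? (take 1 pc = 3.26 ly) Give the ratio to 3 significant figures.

Star A: d = 1100 ly / 3.26 = 337.4 pc
Star A: M = m − 5 log₁₀ d + 5 = 10.27 − 5·2.5282 + 5 = 2.629
Star B: M = m − 5 log₁₀ d + 5 = 12.06 − 5·3.0899 + 5 = 1.610
ΔM = M_A − M_B = 2.629 − (1.610) = 1.019; smaller M is more luminous → Star B.
L ratio = 10^(0.4 |ΔM|) = 10^0.407 = 2.555

Star B is more luminous, by a factor of 2.56.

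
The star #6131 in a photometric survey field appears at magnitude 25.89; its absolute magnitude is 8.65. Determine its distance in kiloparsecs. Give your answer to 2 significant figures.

μ = m − M = 17.240
m − M = 5 log₁₀ d − 5
log₁₀ d = (m − M)/5 + 1 = 4.4480
d = 10^4.4480 = 28050 pc
= 28.05 kpc

d ≈ 28 kpc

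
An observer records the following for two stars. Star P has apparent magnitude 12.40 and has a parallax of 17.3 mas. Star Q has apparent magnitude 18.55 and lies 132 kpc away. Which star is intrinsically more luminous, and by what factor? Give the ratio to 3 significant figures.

Star Q is more luminous, by a factor of 18100.

Star P: p = 17.3 mas = 0.0173″ → d = 1/p = 57.80 pc
Star P: M = m − 5 log₁₀ d + 5 = 12.40 − 5·1.7620 + 5 = 8.590
Star Q: d = 132 kpc = 132000 pc
Star Q: M = m − 5 log₁₀ d + 5 = 18.55 − 5·5.1206 + 5 = -2.053
ΔM = M_P − M_Q = 8.590 − (-2.053) = 10.643; smaller M is more luminous → Star Q.
L ratio = 10^(0.4 |ΔM|) = 10^4.257 = 18080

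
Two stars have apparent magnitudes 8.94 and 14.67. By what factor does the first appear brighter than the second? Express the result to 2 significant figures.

Magnitude difference = -5.73
Flux ratio = 10^(−0.4 Δm) = 10^(−0.4 × -5.73) = 10^2.292 = 195.9

200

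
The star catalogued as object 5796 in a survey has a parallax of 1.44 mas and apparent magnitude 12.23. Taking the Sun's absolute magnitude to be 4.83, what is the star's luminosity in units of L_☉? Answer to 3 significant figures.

L/L_☉ ≈ 5.29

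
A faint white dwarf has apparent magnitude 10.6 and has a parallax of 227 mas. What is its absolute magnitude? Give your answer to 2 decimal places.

p = 227 mas = 0.227″ → d = 1/p = 4.405 pc
5 log₁₀(d/10 pc) = 5 log₁₀(4.405) − 5 = -1.780
M = m − 5 log₁₀(d/10) = 10.6 + 1.780 = 12.380

M ≈ 12.38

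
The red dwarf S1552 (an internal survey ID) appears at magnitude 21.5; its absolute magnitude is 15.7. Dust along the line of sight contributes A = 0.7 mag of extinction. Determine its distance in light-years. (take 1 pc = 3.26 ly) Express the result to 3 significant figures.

m − M = 5 log₁₀(d/10 pc) + A  ⇒  21.5 − (15.7) − 0.7 = 5 log₁₀(d/10)
5.100 = 5 log₁₀(d/10)
log₁₀ d = (m − M − A)/5 + 1 = 2.0200
d = 10^2.0200 = 104.7 pc
= 341.4 ly

d ≈ 341 ly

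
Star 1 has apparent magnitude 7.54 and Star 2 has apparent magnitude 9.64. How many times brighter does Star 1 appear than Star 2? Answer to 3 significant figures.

Δm = 7.54 − (9.64) = -2.10
Flux ratio = 10^(−0.4 Δm) = 10^(−0.4 × -2.10) = 10^0.840 = 6.918

6.92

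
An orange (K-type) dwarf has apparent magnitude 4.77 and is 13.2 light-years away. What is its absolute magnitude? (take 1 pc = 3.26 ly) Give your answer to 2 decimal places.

M ≈ 6.73

d = 13.2 ly / 3.26 = 4.049 pc
5 log₁₀(d/10 pc) = 5 log₁₀(4.049) − 5 = -1.963
M = m − 5 log₁₀(d/10) = 4.77 + 1.963 = 6.733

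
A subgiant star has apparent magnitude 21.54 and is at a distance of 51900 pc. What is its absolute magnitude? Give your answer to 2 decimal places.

5 log₁₀(d/10 pc) = 5 log₁₀(51900) − 5 = 18.576
M = m − 5 log₁₀(d/10) = 21.54 − 18.576 = 2.964

M ≈ 2.96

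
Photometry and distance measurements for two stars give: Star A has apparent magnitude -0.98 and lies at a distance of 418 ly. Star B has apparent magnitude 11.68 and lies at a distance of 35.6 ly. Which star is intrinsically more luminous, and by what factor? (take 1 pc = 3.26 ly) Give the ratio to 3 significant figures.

Star A is more luminous, by a factor of 1.60×10^7.

Star A: d = 418 ly / 3.26 = 128.2 pc
Star A: M = m − 5 log₁₀ d + 5 = -0.98 − 5·2.1080 + 5 = -6.520
Star B: d = 35.6 ly / 3.26 = 10.92 pc
Star B: M = m − 5 log₁₀ d + 5 = 11.68 − 5·1.0382 + 5 = 11.489
ΔM = M_A − M_B = -6.520 − (11.489) = -18.009; smaller M is more luminous → Star A.
L ratio = 10^(0.4 |ΔM|) = 10^7.203 = 1.598×10^7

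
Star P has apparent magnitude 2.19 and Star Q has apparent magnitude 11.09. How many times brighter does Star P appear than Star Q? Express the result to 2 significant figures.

3600

Magnitude difference = -8.90
Flux ratio = 10^(−0.4 Δm) = 10^(−0.4 × -8.90) = 10^3.560 = 3631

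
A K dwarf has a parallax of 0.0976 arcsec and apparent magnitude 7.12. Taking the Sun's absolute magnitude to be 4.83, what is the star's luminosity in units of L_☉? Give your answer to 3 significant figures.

L/L_☉ ≈ 0.127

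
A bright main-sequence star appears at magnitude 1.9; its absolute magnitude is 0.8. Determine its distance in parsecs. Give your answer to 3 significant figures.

d ≈ 16.6 pc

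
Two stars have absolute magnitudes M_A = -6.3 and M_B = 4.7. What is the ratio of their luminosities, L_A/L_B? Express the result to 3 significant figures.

L_A/L_B ≈ 25100

ΔM = M_A − M_B = -11.0
L_A/L_B = 10^(−0.4 ΔM) = 10^4.400 = 25120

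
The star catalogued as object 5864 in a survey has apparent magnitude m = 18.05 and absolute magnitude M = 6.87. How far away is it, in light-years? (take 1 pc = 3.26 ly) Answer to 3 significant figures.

d ≈ 5610 ly

Distance modulus: m − M = 18.05 − (6.87) = 11.180
m − M = 5 log₁₀ d − 5
log₁₀ d = (m − M)/5 + 1 = 3.2360
d = 10^3.2360 = 1722 pc
= 5613 ly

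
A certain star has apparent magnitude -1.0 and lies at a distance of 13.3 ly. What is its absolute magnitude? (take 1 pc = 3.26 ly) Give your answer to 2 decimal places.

M ≈ 0.95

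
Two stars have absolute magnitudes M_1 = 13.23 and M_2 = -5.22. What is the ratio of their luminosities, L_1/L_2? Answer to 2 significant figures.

ΔM = M_1 − M_2 = 18.45
L_1/L_2 = 10^(−0.4 ΔM) = 10^-7.380 = 4.169×10^-8

L_1/L_2 ≈ 4.2×10^-8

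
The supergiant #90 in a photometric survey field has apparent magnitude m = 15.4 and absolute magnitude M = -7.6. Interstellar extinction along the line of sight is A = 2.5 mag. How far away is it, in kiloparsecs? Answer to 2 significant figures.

d ≈ 130 kpc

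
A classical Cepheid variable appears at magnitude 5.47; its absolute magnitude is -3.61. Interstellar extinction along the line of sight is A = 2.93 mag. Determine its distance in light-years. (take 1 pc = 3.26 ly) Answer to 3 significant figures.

m − M = 5 log₁₀(d/10 pc) + A  ⇒  5.47 − (-3.61) − 2.93 = 5 log₁₀(d/10)
6.150 = 5 log₁₀(d/10)
log₁₀ d = (m − M − A)/5 + 1 = 2.2300
d = 10^2.2300 = 169.8 pc
= 553.6 ly

d ≈ 554 ly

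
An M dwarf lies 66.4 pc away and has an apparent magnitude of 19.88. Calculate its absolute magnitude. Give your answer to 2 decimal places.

M ≈ 15.77

5 log₁₀(d/10 pc) = 5 log₁₀(66.40) − 5 = 4.111
M = m − 5 log₁₀(d/10) = 19.88 − 4.111 = 15.769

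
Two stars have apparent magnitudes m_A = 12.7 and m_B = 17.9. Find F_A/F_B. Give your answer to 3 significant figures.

F_A/F_B ≈ 120

Magnitude difference = -5.2
Flux ratio = 10^(−0.4 Δm) = 10^(−0.4 × -5.2) = 10^2.080 = 120.2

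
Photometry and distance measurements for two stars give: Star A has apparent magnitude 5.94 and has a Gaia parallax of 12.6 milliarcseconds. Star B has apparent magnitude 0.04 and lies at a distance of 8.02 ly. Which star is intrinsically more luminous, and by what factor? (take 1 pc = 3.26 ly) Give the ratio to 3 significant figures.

Star A is more luminous, by a factor of 4.54.

Star A: p = 12.6 mas = 0.0126″ → d = 1/p = 79.37 pc
Star A: M = m − 5 log₁₀ d + 5 = 5.94 − 5·1.8996 + 5 = 1.442
Star B: d = 8.02 ly / 3.26 = 2.460 pc
Star B: M = m − 5 log₁₀ d + 5 = 0.04 − 5·0.3910 + 5 = 3.085
ΔM = M_A − M_B = 1.442 − (3.085) = -1.643; smaller M is more luminous → Star A.
L ratio = 10^(0.4 |ΔM|) = 10^0.657 = 4.543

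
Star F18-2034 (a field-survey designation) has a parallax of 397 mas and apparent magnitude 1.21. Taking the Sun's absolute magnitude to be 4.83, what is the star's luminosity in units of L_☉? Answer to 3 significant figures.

L/L_☉ ≈ 1.78

d = 1/p = 1000/397 mas = 2.519 pc
M = m − 5 log₁₀ d + 5 = 1.21 − 5·0.4012 + 5 = 4.204
M − M_☉ = 4.204 − 4.83 = -0.626
L/L_☉ = 10^(−0.4 × -0.626) = 1.780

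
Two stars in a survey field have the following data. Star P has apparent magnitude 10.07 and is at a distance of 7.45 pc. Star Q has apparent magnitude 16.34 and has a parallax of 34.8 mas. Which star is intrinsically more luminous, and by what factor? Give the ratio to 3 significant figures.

Star P: M = m − 5 log₁₀ d + 5 = 10.07 − 5·0.8722 + 5 = 10.709
Star Q: p = 34.8 mas = 0.0348″ → d = 1/p = 28.74 pc
Star Q: M = m − 5 log₁₀ d + 5 = 16.34 − 5·1.4584 + 5 = 14.048
ΔM = M_P − M_Q = 10.709 − (14.048) = -3.339; smaller M is more luminous → Star P.
L ratio = 10^(0.4 |ΔM|) = 10^1.335 = 21.65

Star P is more luminous, by a factor of 21.7.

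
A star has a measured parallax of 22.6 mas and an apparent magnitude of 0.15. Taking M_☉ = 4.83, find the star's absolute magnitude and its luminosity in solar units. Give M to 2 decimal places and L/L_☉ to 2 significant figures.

d = 1/p = 1000/22.6 mas = 44.25 pc
M = m − 5 log₁₀ d + 5 = 0.15 − 5·1.6459 + 5 = -3.079
M − M_☉ = -3.079 − 4.83 = -7.909
L/L_☉ = 10^(−0.4 × -7.909) = 1458

M ≈ -3.08; L/L_☉ ≈ 1500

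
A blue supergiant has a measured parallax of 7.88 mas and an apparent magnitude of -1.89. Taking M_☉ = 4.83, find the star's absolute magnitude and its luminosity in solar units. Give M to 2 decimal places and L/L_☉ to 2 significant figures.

M ≈ -7.41; L/L_☉ ≈ 79000

d = 1/p = 1000/7.88 mas = 126.9 pc
M = m − 5 log₁₀ d + 5 = -1.89 − 5·2.1035 + 5 = -7.407
M − M_☉ = -7.407 − 4.83 = -12.237
L/L_☉ = 10^(−0.4 × -12.237) = 78510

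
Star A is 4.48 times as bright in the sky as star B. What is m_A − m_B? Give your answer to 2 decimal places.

m_A − m_B ≈ -1.63

Pogson: Δm = −2.5 log₁₀(ratio) = −2.5 log₁₀(4.48) = −2.5 × 0.6513 = -1.628
Star A is brighter, so it has the smaller magnitude: the difference is negative.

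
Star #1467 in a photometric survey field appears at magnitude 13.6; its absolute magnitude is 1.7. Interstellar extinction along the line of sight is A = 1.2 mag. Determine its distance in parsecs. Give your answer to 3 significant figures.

d ≈ 1380 pc

m − M = 5 log₁₀(d/10 pc) + A  ⇒  13.6 − (1.7) − 1.2 = 5 log₁₀(d/10)
10.700 = 5 log₁₀(d/10)
log₁₀ d = (m − M − A)/5 + 1 = 3.1400
d = 10^3.1400 = 1380 pc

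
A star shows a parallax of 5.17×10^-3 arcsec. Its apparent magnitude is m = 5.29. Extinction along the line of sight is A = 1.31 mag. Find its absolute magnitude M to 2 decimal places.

d = 1/p = 1/5.17×10^-3″ = 193.4 pc
5 log₁₀(d/10 pc) = 5 log₁₀(193.4) − 5 = 6.433
M = m − 5 log₁₀(d/10) − A = 5.29 − 6.433 − 1.31 = -2.453

M ≈ -2.45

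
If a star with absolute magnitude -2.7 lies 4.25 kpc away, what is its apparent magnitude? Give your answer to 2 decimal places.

m ≈ 10.44

d = 4.25 kpc = 4250 pc
m = M + 5 log₁₀ d − 5 = -2.7 + 5·3.6284 − 5 = 10.442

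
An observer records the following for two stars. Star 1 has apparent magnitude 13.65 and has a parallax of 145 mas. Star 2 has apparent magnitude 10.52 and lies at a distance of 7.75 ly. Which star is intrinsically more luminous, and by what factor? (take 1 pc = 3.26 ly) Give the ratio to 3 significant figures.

Star 1: p = 145 mas = 0.145″ → d = 1/p = 6.897 pc
Star 1: M = m − 5 log₁₀ d + 5 = 13.65 − 5·0.8386 + 5 = 14.457
Star 2: d = 7.75 ly / 3.26 = 2.377 pc
Star 2: M = m − 5 log₁₀ d + 5 = 10.52 − 5·0.3761 + 5 = 13.640
ΔM = M_1 − M_2 = 14.457 − (13.640) = 0.817; smaller M is more luminous → Star 2.
L ratio = 10^(0.4 |ΔM|) = 10^0.327 = 2.123

Star 2 is more luminous, by a factor of 2.12.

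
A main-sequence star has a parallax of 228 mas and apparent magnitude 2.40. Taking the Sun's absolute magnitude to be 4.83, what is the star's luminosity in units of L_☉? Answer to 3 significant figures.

L/L_☉ ≈ 1.80

d = 1/p = 1000/228 mas = 4.386 pc
M = m − 5 log₁₀ d + 5 = 2.40 − 5·0.6421 + 5 = 4.190
M − M_☉ = 4.190 − 4.83 = -0.640
L/L_☉ = 10^(−0.4 × -0.640) = 1.804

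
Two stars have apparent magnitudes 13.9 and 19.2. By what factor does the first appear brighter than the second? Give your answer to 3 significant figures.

132

Δm = 13.9 − (19.2) = -5.3
Flux ratio = 10^(−0.4 Δm) = 10^(−0.4 × -5.3) = 10^2.120 = 131.8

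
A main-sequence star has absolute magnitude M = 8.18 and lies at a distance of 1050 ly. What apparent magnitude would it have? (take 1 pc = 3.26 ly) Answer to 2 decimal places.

m ≈ 15.72

d = 1050 ly / 3.26 = 322.1 pc
m = M + 5 log₁₀ d − 5 = 8.18 + 5·2.5080 − 5 = 15.720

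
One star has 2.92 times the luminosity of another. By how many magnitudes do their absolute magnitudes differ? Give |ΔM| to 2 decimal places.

|ΔM| ≈ 1.16

Pogson: ΔM = −2.5 log₁₀(ratio) = −2.5 log₁₀(2.92) = −2.5 × 0.4654 = -1.163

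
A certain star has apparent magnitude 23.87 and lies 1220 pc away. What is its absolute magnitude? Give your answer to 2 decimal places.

M ≈ 13.44

5 log₁₀(d/10 pc) = 5 log₁₀(1220) − 5 = 10.432
M = m − 5 log₁₀(d/10) = 23.87 − 10.432 = 13.438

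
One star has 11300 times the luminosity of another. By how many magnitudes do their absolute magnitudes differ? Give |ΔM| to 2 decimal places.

|ΔM| ≈ 10.13

Pogson: ΔM = −2.5 log₁₀(ratio) = −2.5 log₁₀(11300) = −2.5 × 4.0531 = -10.133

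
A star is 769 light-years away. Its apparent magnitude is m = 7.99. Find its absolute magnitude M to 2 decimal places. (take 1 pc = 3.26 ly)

M ≈ 1.13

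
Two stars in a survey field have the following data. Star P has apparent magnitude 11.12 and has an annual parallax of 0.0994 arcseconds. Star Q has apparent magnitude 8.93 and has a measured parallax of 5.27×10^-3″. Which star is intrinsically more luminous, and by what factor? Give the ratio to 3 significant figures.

Star P: d = 1/p = 1/0.0994″ = 10.06 pc
Star P: M = m − 5 log₁₀ d + 5 = 11.12 − 5·1.0026 + 5 = 11.107
Star Q: d = 1/p = 1/5.27×10^-3″ = 189.8 pc
Star Q: M = m − 5 log₁₀ d + 5 = 8.93 − 5·2.2782 + 5 = 2.539
ΔM = M_P − M_Q = 11.107 − (2.539) = 8.568; smaller M is more luminous → Star Q.
L ratio = 10^(0.4 |ΔM|) = 10^3.427 = 2674

Star Q is more luminous, by a factor of 2670.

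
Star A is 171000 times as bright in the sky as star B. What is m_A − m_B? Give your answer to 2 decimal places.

Pogson: Δm = −2.5 log₁₀(ratio) = −2.5 log₁₀(171000) = −2.5 × 5.2330 = -13.082
Star A is brighter, so it has the smaller magnitude: the difference is negative.

m_A − m_B ≈ -13.08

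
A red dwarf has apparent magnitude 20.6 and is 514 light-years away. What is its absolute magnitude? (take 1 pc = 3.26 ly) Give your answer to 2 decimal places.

M ≈ 14.61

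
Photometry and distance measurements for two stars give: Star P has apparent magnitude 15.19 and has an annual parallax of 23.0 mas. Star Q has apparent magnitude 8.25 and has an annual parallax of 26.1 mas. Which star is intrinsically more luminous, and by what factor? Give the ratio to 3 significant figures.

Star P: p = 23.0 mas = 0.0230″ → d = 1/p = 43.48 pc
Star P: M = m − 5 log₁₀ d + 5 = 15.19 − 5·1.6383 + 5 = 11.999
Star Q: p = 26.1 mas = 0.0261″ → d = 1/p = 38.31 pc
Star Q: M = m − 5 log₁₀ d + 5 = 8.25 − 5·1.5834 + 5 = 5.333
ΔM = M_P − M_Q = 11.999 − (5.333) = 6.665; smaller M is more luminous → Star Q.
L ratio = 10^(0.4 |ΔM|) = 10^2.666 = 463.6

Star Q is more luminous, by a factor of 464.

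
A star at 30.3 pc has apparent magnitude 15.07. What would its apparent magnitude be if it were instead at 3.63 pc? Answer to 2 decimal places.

m ≈ 10.46

Flux ∝ 1/d², so Δm = 5 log₁₀(d₂/d₁) = 5 log₁₀(3.63/30.3) = -4.608
m₂ = m₁ + Δm = 15.07 + (-4.608) = 10.462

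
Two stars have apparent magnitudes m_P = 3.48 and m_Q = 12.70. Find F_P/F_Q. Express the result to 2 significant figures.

Δm = 3.48 − (12.70) = -9.22
Flux ratio = 10^(−0.4 Δm) = 10^(−0.4 × -9.22) = 10^3.688 = 4875

F_P/F_Q ≈ 4900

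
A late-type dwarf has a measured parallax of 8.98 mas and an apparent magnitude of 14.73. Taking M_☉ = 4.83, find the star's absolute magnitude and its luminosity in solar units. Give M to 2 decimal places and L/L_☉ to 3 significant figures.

M ≈ 9.50; L/L_☉ ≈ 0.0136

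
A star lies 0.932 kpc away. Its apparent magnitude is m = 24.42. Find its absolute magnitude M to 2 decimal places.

d = 0.932 kpc = 932.0 pc
5 log₁₀(d/10 pc) = 5 log₁₀(932.0) − 5 = 9.847
M = m − 5 log₁₀(d/10) = 24.42 − 9.847 = 14.573

M ≈ 14.57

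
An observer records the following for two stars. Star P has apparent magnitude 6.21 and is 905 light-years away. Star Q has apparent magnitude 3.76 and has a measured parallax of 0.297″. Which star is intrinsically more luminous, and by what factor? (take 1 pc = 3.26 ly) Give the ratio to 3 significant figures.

Star P is more luminous, by a factor of 712.

Star P: d = 905 ly / 3.26 = 277.6 pc
Star P: M = m − 5 log₁₀ d + 5 = 6.21 − 5·2.4434 + 5 = -1.007
Star Q: d = 1/p = 1/0.297″ = 3.367 pc
Star Q: M = m − 5 log₁₀ d + 5 = 3.76 − 5·0.5272 + 5 = 6.124
ΔM = M_P − M_Q = -1.007 − (6.124) = -7.131; smaller M is more luminous → Star P.
L ratio = 10^(0.4 |ΔM|) = 10^2.852 = 711.8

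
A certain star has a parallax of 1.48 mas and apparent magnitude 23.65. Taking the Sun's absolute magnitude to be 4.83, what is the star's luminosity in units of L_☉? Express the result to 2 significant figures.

L/L_☉ ≈ 1.4×10^-4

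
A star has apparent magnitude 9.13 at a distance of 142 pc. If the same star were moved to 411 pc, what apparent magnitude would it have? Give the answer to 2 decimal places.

Flux ∝ 1/d², so Δm = 5 log₁₀(d₂/d₁) = 5 log₁₀(411/142) = 2.308
m₂ = m₁ + Δm = 9.13 + (2.308) = 11.438

m ≈ 11.44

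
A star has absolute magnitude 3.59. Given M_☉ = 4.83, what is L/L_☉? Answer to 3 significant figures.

L/L_☉ ≈ 3.13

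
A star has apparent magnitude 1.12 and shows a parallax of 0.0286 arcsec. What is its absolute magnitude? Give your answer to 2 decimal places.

M ≈ -1.60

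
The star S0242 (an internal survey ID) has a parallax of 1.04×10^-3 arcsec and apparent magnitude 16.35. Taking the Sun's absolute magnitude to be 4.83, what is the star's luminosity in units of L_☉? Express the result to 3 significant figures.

L/L_☉ ≈ 0.228

d = 1/p = 1/1.04×10^-3″ = 961.5 pc
M = m − 5 log₁₀ d + 5 = 16.35 − 5·2.9830 + 5 = 6.435
M − M_☉ = 6.435 − 4.83 = 1.605
L/L_☉ = 10^(−0.4 × 1.605) = 0.2280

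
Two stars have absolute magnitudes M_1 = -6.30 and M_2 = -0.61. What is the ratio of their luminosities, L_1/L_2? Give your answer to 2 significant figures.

L_1/L_2 ≈ 190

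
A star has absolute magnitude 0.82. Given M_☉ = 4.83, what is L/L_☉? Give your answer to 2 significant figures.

L/L_☉ ≈ 40

M − M_☉ = 0.82 − 4.83 = -4.010
L/L_☉ = 10^(−0.4 (M − M_☉)) = 10^1.604 = 40.18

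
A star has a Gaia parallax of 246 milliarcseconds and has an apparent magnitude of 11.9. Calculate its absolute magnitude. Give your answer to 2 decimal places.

p = 246 mas = 0.246″ → d = 1/p = 4.065 pc
5 log₁₀(d/10 pc) = 5 log₁₀(4.065) − 5 = -1.955
M = m − 5 log₁₀(d/10) = 11.9 + 1.955 = 13.855

M ≈ 13.85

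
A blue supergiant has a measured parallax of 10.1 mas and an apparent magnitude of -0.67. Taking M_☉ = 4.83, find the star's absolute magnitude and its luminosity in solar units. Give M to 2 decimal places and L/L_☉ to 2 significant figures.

d = 1/p = 1000/10.1 mas = 99.01 pc
M = m − 5 log₁₀ d + 5 = -0.67 − 5·1.9957 + 5 = -5.648
M − M_☉ = -5.648 − 4.83 = -10.478
L/L_☉ = 10^(−0.4 × -10.478) = 15540

M ≈ -5.65; L/L_☉ ≈ 16000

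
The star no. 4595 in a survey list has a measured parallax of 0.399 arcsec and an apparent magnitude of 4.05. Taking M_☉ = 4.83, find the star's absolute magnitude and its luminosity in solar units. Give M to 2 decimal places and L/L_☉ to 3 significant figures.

d = 1/p = 1/0.399″ = 2.506 pc
M = m − 5 log₁₀ d + 5 = 4.05 − 5·0.3990 + 5 = 7.055
M − M_☉ = 7.055 − 4.83 = 2.225
L/L_☉ = 10^(−0.4 × 2.225) = 0.1288

M ≈ 7.05; L/L_☉ ≈ 0.129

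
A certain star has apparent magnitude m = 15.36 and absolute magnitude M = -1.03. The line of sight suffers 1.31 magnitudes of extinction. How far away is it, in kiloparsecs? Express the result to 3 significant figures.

m − M = 5 log₁₀(d/10 pc) + A  ⇒  15.36 − (-1.03) − 1.31 = 5 log₁₀(d/10)
15.080 = 5 log₁₀(d/10)
log₁₀ d = (m − M − A)/5 + 1 = 4.0160
d = 10^4.0160 = 10380 pc
= 10.38 kpc

d ≈ 10.4 kpc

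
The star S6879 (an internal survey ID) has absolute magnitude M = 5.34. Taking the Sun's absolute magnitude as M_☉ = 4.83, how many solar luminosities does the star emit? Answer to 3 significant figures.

M − M_☉ = 5.34 − 4.83 = 0.510
L/L_☉ = 10^(−0.4 (M − M_☉)) = 10^-0.204 = 0.6252

L/L_☉ ≈ 0.625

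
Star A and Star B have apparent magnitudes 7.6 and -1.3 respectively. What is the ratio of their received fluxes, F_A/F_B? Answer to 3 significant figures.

F_A/F_B ≈ 2.75×10^-4

Magnitude difference = 8.9
Flux ratio = 10^(−0.4 Δm) = 10^(−0.4 × 8.9) = 10^-3.560 = 2.754×10^-4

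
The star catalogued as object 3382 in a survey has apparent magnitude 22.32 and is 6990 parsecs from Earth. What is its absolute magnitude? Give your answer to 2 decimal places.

5 log₁₀(d/10 pc) = 5 log₁₀(6990) − 5 = 14.222
M = m − 5 log₁₀(d/10) = 22.32 − 14.222 = 8.098

M ≈ 8.10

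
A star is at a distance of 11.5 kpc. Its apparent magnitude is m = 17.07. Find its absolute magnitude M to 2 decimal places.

M ≈ 1.77

d = 11.5 kpc = 11500 pc
5 log₁₀(d/10 pc) = 5 log₁₀(11500) − 5 = 15.303
M = m − 5 log₁₀(d/10) = 17.07 − 15.303 = 1.767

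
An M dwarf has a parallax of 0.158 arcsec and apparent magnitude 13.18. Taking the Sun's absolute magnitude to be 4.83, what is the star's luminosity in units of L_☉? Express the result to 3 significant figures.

d = 1/p = 1/0.158″ = 6.329 pc
M = m − 5 log₁₀ d + 5 = 13.18 − 5·0.8013 + 5 = 14.173
M − M_☉ = 14.173 − 4.83 = 9.343
L/L_☉ = 10^(−0.4 × 9.343) = 1.831×10^-4

L/L_☉ ≈ 1.83×10^-4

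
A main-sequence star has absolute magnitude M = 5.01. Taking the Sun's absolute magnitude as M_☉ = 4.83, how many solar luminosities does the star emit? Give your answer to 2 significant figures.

L/L_☉ ≈ 0.85

M − M_☉ = 5.01 − 4.83 = 0.180
L/L_☉ = 10^(−0.4 (M − M_☉)) = 10^-0.072 = 0.8472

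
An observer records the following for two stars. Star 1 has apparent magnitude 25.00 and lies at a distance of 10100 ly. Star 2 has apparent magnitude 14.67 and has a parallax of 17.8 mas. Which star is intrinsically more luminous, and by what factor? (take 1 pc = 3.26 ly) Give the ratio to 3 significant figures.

Star 2 is more luminous, by a factor of 4.46.

Star 1: d = 10100 ly / 3.26 = 3098 pc
Star 1: M = m − 5 log₁₀ d + 5 = 25.00 − 5·3.4911 + 5 = 12.544
Star 2: p = 17.8 mas = 0.0178″ → d = 1/p = 56.18 pc
Star 2: M = m − 5 log₁₀ d + 5 = 14.67 − 5·1.7496 + 5 = 10.922
ΔM = M_1 − M_2 = 12.544 − (10.922) = 1.622; smaller M is more luminous → Star 2.
L ratio = 10^(0.4 |ΔM|) = 10^0.649 = 4.456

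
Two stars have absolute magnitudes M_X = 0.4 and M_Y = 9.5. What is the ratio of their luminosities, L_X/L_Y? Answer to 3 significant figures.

L_X/L_Y ≈ 4370

ΔM = M_X − M_Y = -9.1
L_X/L_Y = 10^(−0.4 ΔM) = 10^3.640 = 4365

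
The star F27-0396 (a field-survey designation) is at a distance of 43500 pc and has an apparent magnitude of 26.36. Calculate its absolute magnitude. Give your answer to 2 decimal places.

M ≈ 8.17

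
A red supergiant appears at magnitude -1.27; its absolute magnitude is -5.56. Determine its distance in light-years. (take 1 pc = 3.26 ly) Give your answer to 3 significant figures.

d ≈ 235 ly

μ = m − M = 4.290
m − M = 5 log₁₀ d − 5
log₁₀ d = (m − M)/5 + 1 = 1.8580
d = 10^1.8580 = 72.11 pc
= 235.1 ly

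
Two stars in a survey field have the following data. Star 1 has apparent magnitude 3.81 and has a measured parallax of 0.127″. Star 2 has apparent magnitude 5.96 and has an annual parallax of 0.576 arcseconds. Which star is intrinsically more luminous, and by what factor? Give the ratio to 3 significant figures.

Star 1 is more luminous, by a factor of 149.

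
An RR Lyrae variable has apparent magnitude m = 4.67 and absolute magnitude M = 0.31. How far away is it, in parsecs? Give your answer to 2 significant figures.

d ≈ 74 pc

Distance modulus: m − M = 4.67 − (0.31) = 4.360
m − M = 5 log₁₀ d − 5
log₁₀ d = (m − M)/5 + 1 = 1.8720
d = 10^1.8720 = 74.47 pc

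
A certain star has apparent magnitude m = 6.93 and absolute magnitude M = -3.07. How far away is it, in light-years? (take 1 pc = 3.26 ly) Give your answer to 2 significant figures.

d ≈ 3300 ly

μ = m − M = 10.000
m − M = 5 log₁₀ d − 5
log₁₀ d = (m − M)/5 + 1 = 3.0000
d = 10^3.0000 = 1000 pc
= 3260 ly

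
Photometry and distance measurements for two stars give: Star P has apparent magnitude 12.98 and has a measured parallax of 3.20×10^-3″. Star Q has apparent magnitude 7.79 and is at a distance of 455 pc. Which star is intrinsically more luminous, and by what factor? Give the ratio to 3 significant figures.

Star P: d = 1/p = 1/3.20×10^-3″ = 312.5 pc
Star P: M = m − 5 log₁₀ d + 5 = 12.98 − 5·2.4949 + 5 = 5.506
Star Q: M = m − 5 log₁₀ d + 5 = 7.79 − 5·2.6580 + 5 = -0.500
ΔM = M_P − M_Q = 5.506 − (-0.500) = 6.006; smaller M is more luminous → Star Q.
L ratio = 10^(0.4 |ΔM|) = 10^2.402 = 252.5

Star Q is more luminous, by a factor of 253.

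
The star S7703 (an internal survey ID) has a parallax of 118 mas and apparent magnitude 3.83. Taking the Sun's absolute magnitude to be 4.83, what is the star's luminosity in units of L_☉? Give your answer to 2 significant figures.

L/L_☉ ≈ 1.8

d = 1/p = 1000/118 mas = 8.475 pc
M = m − 5 log₁₀ d + 5 = 3.83 − 5·0.9281 + 5 = 4.189
M − M_☉ = 4.189 − 4.83 = -0.641
L/L_☉ = 10^(−0.4 × -0.641) = 1.804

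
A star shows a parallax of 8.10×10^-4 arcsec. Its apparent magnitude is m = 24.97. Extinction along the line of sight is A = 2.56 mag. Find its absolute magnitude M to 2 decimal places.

d = 1/p = 1/8.10×10^-4″ = 1235 pc
5 log₁₀(d/10 pc) = 5 log₁₀(1235) − 5 = 10.458
M = m − 5 log₁₀(d/10) − A = 24.97 − 10.458 − 2.56 = 11.952

M ≈ 11.95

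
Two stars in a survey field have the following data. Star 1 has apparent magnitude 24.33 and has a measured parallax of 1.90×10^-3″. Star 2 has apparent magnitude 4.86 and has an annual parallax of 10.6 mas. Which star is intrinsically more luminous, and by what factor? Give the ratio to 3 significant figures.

Star 1: d = 1/p = 1/1.90×10^-3″ = 526.3 pc
Star 1: M = m − 5 log₁₀ d + 5 = 24.33 − 5·2.7212 + 5 = 15.724
Star 2: p = 10.6 mas = 0.0106″ → d = 1/p = 94.34 pc
Star 2: M = m − 5 log₁₀ d + 5 = 4.86 − 5·1.9747 + 5 = -0.013
ΔM = M_1 − M_2 = 15.724 − (-0.013) = 15.737; smaller M is more luminous → Star 2.
L ratio = 10^(0.4 |ΔM|) = 10^6.295 = 1.972×10^6

Star 2 is more luminous, by a factor of 1.97×10^6.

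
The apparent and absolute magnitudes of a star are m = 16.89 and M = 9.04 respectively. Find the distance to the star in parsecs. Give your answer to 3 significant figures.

d ≈ 372 pc

Distance modulus: m − M = 16.89 − (9.04) = 7.850
m − M = 5 log₁₀ d − 5
log₁₀ d = (m − M)/5 + 1 = 2.5700
d = 10^2.5700 = 371.5 pc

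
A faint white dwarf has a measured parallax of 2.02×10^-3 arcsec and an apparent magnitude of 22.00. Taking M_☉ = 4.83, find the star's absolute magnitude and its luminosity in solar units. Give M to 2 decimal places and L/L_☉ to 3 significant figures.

M ≈ 13.53; L/L_☉ ≈ 3.32×10^-4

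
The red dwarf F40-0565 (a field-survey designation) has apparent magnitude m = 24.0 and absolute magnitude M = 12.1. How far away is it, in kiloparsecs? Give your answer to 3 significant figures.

d ≈ 2.40 kpc

μ = m − M = 11.900
m − M = 5 log₁₀ d − 5
log₁₀ d = (m − M)/5 + 1 = 3.3800
d = 10^3.3800 = 2399 pc
= 2.399 kpc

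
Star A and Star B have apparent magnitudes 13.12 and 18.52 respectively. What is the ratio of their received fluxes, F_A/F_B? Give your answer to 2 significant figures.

Δm = 13.12 − (18.52) = -5.40
Flux ratio = 10^(−0.4 Δm) = 10^(−0.4 × -5.40) = 10^2.160 = 144.5

F_A/F_B ≈ 140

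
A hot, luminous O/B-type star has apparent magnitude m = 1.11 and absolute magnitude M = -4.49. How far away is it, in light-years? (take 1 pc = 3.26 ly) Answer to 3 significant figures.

Distance modulus: m − M = 1.11 − (-4.49) = 5.600
m − M = 5 log₁₀ d − 5
log₁₀ d = (m − M)/5 + 1 = 2.1200
d = 10^2.1200 = 131.8 pc
= 429.8 ly

d ≈ 430 ly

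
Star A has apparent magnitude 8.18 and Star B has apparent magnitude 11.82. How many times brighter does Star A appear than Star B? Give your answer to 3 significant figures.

28.6

Magnitude difference = -3.64
Flux ratio = 10^(−0.4 Δm) = 10^(−0.4 × -3.64) = 10^1.456 = 28.58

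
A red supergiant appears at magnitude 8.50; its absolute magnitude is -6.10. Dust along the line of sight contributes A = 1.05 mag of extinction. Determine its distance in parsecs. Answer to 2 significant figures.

d ≈ 5100 pc

m − M = 5 log₁₀(d/10 pc) + A  ⇒  8.50 − (-6.10) − 1.05 = 5 log₁₀(d/10)
13.550 = 5 log₁₀(d/10)
log₁₀ d = (m − M − A)/5 + 1 = 3.7100
d = 10^3.7100 = 5129 pc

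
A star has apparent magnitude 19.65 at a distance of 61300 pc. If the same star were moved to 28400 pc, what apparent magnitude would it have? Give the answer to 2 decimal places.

m ≈ 17.98

Flux ∝ 1/d², so Δm = 5 log₁₀(d₂/d₁) = 5 log₁₀(28400/61300) = -1.671
m₂ = m₁ + Δm = 19.65 + (-1.671) = 17.979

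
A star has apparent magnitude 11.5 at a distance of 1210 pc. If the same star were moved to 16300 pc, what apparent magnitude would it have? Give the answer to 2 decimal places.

Flux ∝ 1/d², so Δm = 5 log₁₀(d₂/d₁) = 5 log₁₀(16300/1210) = 5.647
m₂ = m₁ + Δm = 11.5 + (5.647) = 17.147

m ≈ 17.15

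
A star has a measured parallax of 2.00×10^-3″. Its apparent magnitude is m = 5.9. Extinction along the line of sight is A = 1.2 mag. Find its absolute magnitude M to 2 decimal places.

M ≈ -3.79

d = 1/p = 1/2.00×10^-3″ = 500.0 pc
5 log₁₀(d/10 pc) = 5 log₁₀(500.0) − 5 = 8.495
M = m − 5 log₁₀(d/10) − A = 5.9 − 8.495 − 1.2 = -3.795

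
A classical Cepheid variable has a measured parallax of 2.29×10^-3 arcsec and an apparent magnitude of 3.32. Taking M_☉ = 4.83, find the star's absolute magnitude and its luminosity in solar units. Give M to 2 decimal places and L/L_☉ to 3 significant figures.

M ≈ -4.88; L/L_☉ ≈ 7660

d = 1/p = 1/2.29×10^-3″ = 436.7 pc
M = m − 5 log₁₀ d + 5 = 3.32 − 5·2.6402 + 5 = -4.881
M − M_☉ = -4.881 − 4.83 = -9.711
L/L_☉ = 10^(−0.4 × -9.711) = 7662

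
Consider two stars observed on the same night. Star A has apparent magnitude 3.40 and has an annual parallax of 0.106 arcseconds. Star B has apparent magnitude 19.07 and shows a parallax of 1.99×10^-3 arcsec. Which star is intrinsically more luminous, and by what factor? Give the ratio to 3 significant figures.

Star A is more luminous, by a factor of 653.

Star A: d = 1/p = 1/0.106″ = 9.434 pc
Star A: M = m − 5 log₁₀ d + 5 = 3.40 − 5·0.9747 + 5 = 3.527
Star B: d = 1/p = 1/1.99×10^-3″ = 502.5 pc
Star B: M = m − 5 log₁₀ d + 5 = 19.07 − 5·2.7011 + 5 = 10.564
ΔM = M_A − M_B = 3.527 − (10.564) = -7.038; smaller M is more luminous → Star A.
L ratio = 10^(0.4 |ΔM|) = 10^2.815 = 653.3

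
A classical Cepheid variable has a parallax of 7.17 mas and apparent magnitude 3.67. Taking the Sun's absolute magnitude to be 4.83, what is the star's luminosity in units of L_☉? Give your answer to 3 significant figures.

L/L_☉ ≈ 566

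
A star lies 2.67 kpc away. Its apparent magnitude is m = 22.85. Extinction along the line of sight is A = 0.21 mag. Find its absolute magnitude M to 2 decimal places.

M ≈ 10.51

d = 2.67 kpc = 2670 pc
5 log₁₀(d/10 pc) = 5 log₁₀(2670) − 5 = 12.133
M = m − 5 log₁₀(d/10) − A = 22.85 − 12.133 − 0.21 = 10.507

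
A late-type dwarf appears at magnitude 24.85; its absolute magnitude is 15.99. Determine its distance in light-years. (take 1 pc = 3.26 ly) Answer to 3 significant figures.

d ≈ 1930 ly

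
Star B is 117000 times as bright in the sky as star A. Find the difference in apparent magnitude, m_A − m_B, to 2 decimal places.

Pogson: Δm = −2.5 log₁₀(ratio) = −2.5 log₁₀(117000) = −2.5 × 5.0682 = -12.670
Star B is brighter so has the smaller magnitude: m_A − m_B is positive.

m_A − m_B ≈ 12.67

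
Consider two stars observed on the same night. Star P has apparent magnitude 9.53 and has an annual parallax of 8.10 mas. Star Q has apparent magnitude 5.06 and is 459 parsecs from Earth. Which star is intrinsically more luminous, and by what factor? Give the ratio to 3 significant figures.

Star Q is more luminous, by a factor of 848.

Star P: p = 8.10 mas = 8.10×10^-3″ → d = 1/p = 123.5 pc
Star P: M = m − 5 log₁₀ d + 5 = 9.53 − 5·2.0915 + 5 = 4.072
Star Q: M = m − 5 log₁₀ d + 5 = 5.06 − 5·2.6618 + 5 = -3.249
ΔM = M_P − M_Q = 4.072 − (-3.249) = 7.321; smaller M is more luminous → Star Q.
L ratio = 10^(0.4 |ΔM|) = 10^2.929 = 848.4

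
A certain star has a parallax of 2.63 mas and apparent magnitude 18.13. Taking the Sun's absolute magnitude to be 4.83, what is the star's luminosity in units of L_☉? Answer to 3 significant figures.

d = 1/p = 1000/2.63 mas = 380.2 pc
M = m − 5 log₁₀ d + 5 = 18.13 − 5·2.5800 + 5 = 10.230
M − M_☉ = 10.230 − 4.83 = 5.400
L/L_☉ = 10^(−0.4 × 5.400) = 6.920×10^-3

L/L_☉ ≈ 6.92×10^-3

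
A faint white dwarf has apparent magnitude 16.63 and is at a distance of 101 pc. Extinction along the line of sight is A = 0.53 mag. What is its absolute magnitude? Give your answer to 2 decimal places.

5 log₁₀(d/10 pc) = 5 log₁₀(101.0) − 5 = 5.022
M = m − 5 log₁₀(d/10) − A = 16.63 − 5.022 − 0.53 = 11.078

M ≈ 11.08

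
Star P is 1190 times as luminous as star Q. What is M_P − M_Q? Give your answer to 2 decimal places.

Pogson: ΔM = −2.5 log₁₀(ratio) = −2.5 log₁₀(1190) = −2.5 × 3.0755 = -7.689
Star P is brighter, so it has the smaller magnitude: the difference is negative.

M_P − M_Q ≈ -7.69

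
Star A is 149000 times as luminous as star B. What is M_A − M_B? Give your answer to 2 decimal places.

Pogson: ΔM = −2.5 log₁₀(ratio) = −2.5 log₁₀(149000) = −2.5 × 5.1732 = -12.933
Star A is brighter, so it has the smaller magnitude: the difference is negative.

M_A − M_B ≈ -12.93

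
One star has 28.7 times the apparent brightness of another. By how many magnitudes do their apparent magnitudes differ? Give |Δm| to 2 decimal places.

|Δm| ≈ 3.64

Pogson: Δm = −2.5 log₁₀(ratio) = −2.5 log₁₀(28.7) = −2.5 × 1.4579 = -3.645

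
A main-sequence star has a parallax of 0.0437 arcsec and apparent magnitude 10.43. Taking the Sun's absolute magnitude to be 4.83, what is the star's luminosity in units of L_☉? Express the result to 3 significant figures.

L/L_☉ ≈ 0.0301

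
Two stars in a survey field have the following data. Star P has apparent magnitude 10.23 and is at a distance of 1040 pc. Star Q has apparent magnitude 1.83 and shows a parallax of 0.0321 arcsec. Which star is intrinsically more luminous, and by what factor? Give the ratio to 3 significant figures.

Star Q is more luminous, by a factor of 2.06.

Star P: M = m − 5 log₁₀ d + 5 = 10.23 − 5·3.0170 + 5 = 0.145
Star Q: d = 1/p = 1/0.0321″ = 31.15 pc
Star Q: M = m − 5 log₁₀ d + 5 = 1.83 − 5·1.4935 + 5 = -0.637
ΔM = M_P − M_Q = 0.145 − (-0.637) = 0.782; smaller M is more luminous → Star Q.
L ratio = 10^(0.4 |ΔM|) = 10^0.313 = 2.056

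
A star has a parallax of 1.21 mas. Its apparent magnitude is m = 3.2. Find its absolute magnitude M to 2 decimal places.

p = 1.21 mas = 1.21×10^-3″ → d = 1/p = 826.4 pc
5 log₁₀(d/10 pc) = 5 log₁₀(826.4) − 5 = 9.586
M = m − 5 log₁₀(d/10) = 3.2 − 9.586 = -6.386

M ≈ -6.39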